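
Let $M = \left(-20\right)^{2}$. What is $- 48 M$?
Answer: $-19200$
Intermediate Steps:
$M = 400$
$- 48 M = \left(-48\right) 400 = -19200$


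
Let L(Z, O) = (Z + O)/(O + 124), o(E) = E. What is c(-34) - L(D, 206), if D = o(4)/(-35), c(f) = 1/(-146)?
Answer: -177271/281050 ≈ -0.63074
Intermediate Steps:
c(f) = -1/146
D = -4/35 (D = 4/(-35) = 4*(-1/35) = -4/35 ≈ -0.11429)
L(Z, O) = (O + Z)/(124 + O)
c(-34) - L(D, 206) = -1/146 - (206 - 4/35)/(124 + 206) = -1/146 - 7206/(330*35) = -1/146 - 1*1201/1925 = -1/146 - 1201/1925 = -177271/281050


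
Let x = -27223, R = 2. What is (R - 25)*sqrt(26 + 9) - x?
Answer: 27223 - 23*sqrt(35) ≈ 27087.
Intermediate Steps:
(R - 25)*sqrt(26 + 9) - x = (2 - 25)*sqrt(26 + 9) - 1*(-27223) = -23*sqrt(35) + 27223 = 27223 - 23*sqrt(35)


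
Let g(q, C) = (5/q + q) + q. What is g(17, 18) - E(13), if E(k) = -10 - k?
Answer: 974/17 ≈ 57.294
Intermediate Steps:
g(q, C) = 2*q + 5/q (g(q, C) = (q + 5/q) + q = 2*q + 5/q)
g(17, 18) - E(13) = (2*17 + 5/17) - (-10 - 1*13) = (34 + 5*(1/17)) - (-10 - 13) = (34 + 5/17) - 1*(-23) = 583/17 + 23 = 974/17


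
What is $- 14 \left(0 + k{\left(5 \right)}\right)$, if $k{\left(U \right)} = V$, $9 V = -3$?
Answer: $\frac{14}{3} \approx 4.6667$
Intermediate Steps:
$V = - \frac{1}{3}$ ($V = \frac{1}{9} \left(-3\right) = - \frac{1}{3} \approx -0.33333$)
$k{\left(U \right)} = - \frac{1}{3}$
$- 14 \left(0 + k{\left(5 \right)}\right) = - 14 \left(0 - \frac{1}{3}\right) = \left(-14\right) \left(- \frac{1}{3}\right) = \frac{14}{3}$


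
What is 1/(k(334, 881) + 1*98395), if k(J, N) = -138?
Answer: 1/98257 ≈ 1.0177e-5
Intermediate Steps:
1/(k(334, 881) + 1*98395) = 1/(-138 + 1*98395) = 1/(-138 + 98395) = 1/98257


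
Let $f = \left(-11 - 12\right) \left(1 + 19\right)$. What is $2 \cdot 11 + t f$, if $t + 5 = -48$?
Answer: $24402$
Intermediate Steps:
$f = -460$ ($f = \left(-23\right) 20 = -460$)
$t = -53$ ($t = -5 - 48 = -53$)
$2 \cdot 11 + t f = 2 \cdot 11 - -24380 = 22 + 24380 = 24402$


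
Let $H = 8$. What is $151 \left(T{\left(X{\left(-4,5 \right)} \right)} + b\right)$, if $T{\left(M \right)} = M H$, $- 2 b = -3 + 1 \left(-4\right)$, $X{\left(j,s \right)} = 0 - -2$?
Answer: $\frac{5889}{2} \approx 2944.5$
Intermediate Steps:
$X{\left(j,s \right)} = 2$ ($X{\left(j,s \right)} = 0 + 2 = 2$)
$b = \frac{7}{2}$ ($b = - \frac{-3 + 1 \left(-4\right)}{2} = - \frac{-3 - 4}{2} = \left(- \frac{1}{2}\right) \left(-7\right) = \frac{7}{2} \approx 3.5$)
$T{\left(M \right)} = 8 M$ ($T{\left(M \right)} = M 8 = 8 M$)
$151 \left(T{\left(X{\left(-4,5 \right)} \right)} + b\right) = 151 \left(8 \cdot 2 + \frac{7}{2}\right) = 151 \left(16 + \frac{7}{2}\right) = 151 \cdot \frac{39}{2} = \frac{5889}{2}$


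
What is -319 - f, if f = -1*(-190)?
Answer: -509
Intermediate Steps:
f = 190
-319 - f = -319 - 1*190 = -319 - 190 = -509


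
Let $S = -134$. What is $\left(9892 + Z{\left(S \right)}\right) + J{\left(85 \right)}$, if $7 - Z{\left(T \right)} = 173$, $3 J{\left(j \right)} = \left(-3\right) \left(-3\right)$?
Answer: $9729$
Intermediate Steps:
$J{\left(j \right)} = 3$ ($J{\left(j \right)} = \frac{\left(-3\right) \left(-3\right)}{3} = \frac{1}{3} \cdot 9 = 3$)
$Z{\left(T \right)} = -166$ ($Z{\left(T \right)} = 7 - 173 = -166$)
$\left(9892 + Z{\left(S \right)}\right) + J{\left(85 \right)} = \left(9892 - 166\right) + 3 = 9726 + 3 = 9729$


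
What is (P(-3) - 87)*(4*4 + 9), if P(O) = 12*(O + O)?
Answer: -3975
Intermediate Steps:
P(O) = 24*O (P(O) = 12*(2*O) = 24*O)
(P(-3) - 87)*(4*4 + 9) = (24*(-3) - 87)*(4*4 + 9) = (-72 - 87)*(16 + 9) = -159*25 = -3975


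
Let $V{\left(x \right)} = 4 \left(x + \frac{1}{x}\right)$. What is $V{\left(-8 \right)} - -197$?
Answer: $\frac{329}{2} \approx 164.5$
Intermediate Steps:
$V{\left(x \right)} = 4 x + \frac{4}{x}$
$V{\left(-8 \right)} - -197 = \left(4 \left(-8\right) + \frac{4}{-8}\right) - -197 = \left(-32 + 4 \left(- \frac{1}{8}\right)\right) + 197 = \left(-32 - \frac{1}{2}\right) + 197 = - \frac{65}{2} + 197 = \frac{329}{2}$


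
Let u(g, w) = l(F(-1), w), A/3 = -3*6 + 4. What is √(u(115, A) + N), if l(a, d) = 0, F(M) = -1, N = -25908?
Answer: 2*I*√6477 ≈ 160.96*I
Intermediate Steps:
A = -42 (A = 3*(-3*6 + 4) = 3*(-18 + 4) = 3*(-14) = -42)
u(g, w) = 0
√(u(115, A) + N) = √(0 - 25908) = √(-25908) = 2*I*√6477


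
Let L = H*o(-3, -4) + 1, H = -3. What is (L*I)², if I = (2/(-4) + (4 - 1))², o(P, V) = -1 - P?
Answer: 15625/16 ≈ 976.56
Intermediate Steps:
I = 25/4 (I = (2*(-¼) + 3)² = (-½ + 3)² = (5/2)² = 25/4 ≈ 6.2500)
L = -5 (L = -3*(-1 - 1*(-3)) + 1 = -3*(-1 + 3) + 1 = -3*2 + 1 = -6 + 1 = -5)
(L*I)² = (-5*25/4)² = (-125/4)² = 15625/16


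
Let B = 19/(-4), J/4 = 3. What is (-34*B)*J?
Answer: 1938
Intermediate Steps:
J = 12 (J = 4*3 = 12)
B = -19/4 (B = 19*(-¼) = -19/4 ≈ -4.7500)
(-34*B)*J = -34*(-19/4)*12 = (323/2)*12 = 1938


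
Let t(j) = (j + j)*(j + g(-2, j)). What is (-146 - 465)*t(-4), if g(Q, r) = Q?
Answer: -29328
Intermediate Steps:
t(j) = 2*j*(-2 + j) (t(j) = (j + j)*(j - 2) = (2*j)*(-2 + j) = 2*j*(-2 + j))
(-146 - 465)*t(-4) = (-146 - 465)*(2*(-4)*(-2 - 4)) = -1222*(-4)*(-6) = -611*48 = -29328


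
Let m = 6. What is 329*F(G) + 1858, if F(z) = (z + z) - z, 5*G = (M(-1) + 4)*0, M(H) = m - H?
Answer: 1858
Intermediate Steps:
M(H) = 6 - H
G = 0 (G = (((6 - 1*(-1)) + 4)*0)/5 = (((6 + 1) + 4)*0)/5 = ((7 + 4)*0)/5 = (11*0)/5 = (1/5)*0 = 0)
F(z) = z (F(z) = 2*z - z = z)
329*F(G) + 1858 = 329*0 + 1858 = 0 + 1858 = 1858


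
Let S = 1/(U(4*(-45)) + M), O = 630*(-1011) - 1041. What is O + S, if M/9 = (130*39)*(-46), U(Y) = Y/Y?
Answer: -1339087731610/2098979 ≈ -6.3797e+5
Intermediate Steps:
U(Y) = 1
M = -2098980 (M = 9*((130*39)*(-46)) = 9*(5070*(-46)) = 9*(-233220) = -2098980)
O = -637971 (O = -636930 - 1041 = -637971)
S = -1/2098979 (S = 1/(1 - 2098980) = 1/(-2098979) = -1/2098979 ≈ -4.7642e-7)
O + S = -637971 - 1/2098979 = -1339087731610/2098979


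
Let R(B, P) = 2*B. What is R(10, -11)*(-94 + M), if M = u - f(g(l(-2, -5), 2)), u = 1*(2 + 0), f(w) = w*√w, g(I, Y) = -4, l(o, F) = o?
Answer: -1840 + 160*I ≈ -1840.0 + 160.0*I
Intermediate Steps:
f(w) = w^(3/2)
u = 2 (u = 1*2 = 2)
M = 2 + 8*I (M = 2 - (-4)^(3/2) = 2 - (-8)*I = 2 + 8*I ≈ 2.0 + 8.0*I)
R(10, -11)*(-94 + M) = (2*10)*(-94 + (2 + 8*I)) = 20*(-92 + 8*I) = -1840 + 160*I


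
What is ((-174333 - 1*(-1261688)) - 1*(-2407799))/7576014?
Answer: 1747577/3788007 ≈ 0.46134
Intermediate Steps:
((-174333 - 1*(-1261688)) - 1*(-2407799))/7576014 = ((-174333 + 1261688) + 2407799)*(1/7576014) = (1087355 + 2407799)*(1/7576014) = 3495154*(1/7576014) = 1747577/3788007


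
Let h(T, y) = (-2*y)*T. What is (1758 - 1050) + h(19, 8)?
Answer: 404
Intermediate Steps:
h(T, y) = -2*T*y
(1758 - 1050) + h(19, 8) = (1758 - 1050) - 2*19*8 = 708 - 304 = 404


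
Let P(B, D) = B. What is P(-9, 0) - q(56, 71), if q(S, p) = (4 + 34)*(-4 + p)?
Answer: -2555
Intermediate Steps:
q(S, p) = -152 + 38*p (q(S, p) = 38*(-4 + p) = -152 + 38*p)
P(-9, 0) - q(56, 71) = -9 - (-152 + 38*71) = -9 - (-152 + 2698) = -9 - 1*2546 = -9 - 2546 = -2555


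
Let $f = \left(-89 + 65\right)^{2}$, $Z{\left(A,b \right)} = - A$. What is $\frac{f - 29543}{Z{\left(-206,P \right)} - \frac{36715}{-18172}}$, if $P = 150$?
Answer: $- \frac{75198332}{540021} \approx -139.25$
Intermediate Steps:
$f = 576$ ($f = \left(-24\right)^{2} = 576$)
$\frac{f - 29543}{Z{\left(-206,P \right)} - \frac{36715}{-18172}} = \frac{576 - 29543}{\left(-1\right) \left(-206\right) - \frac{36715}{-18172}} = - \frac{28967}{206 - - \frac{5245}{2596}} = - \frac{28967}{206 + \frac{5245}{2596}} = - \frac{28967}{\frac{540021}{2596}} = \left(-28967\right) \frac{2596}{540021} = - \frac{75198332}{540021}$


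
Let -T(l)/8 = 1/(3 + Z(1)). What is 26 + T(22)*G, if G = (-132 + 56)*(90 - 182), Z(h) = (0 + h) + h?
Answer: -55806/5 ≈ -11161.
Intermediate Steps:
Z(h) = 2*h (Z(h) = h + h = 2*h)
T(l) = -8/5 (T(l) = -8/(3 + 2*1) = -8/(3 + 2) = -8/5)
G = 6992 (G = -76*(-92) = 6992)
26 + T(22)*G = 26 - 8/5*6992 = 26 - 55936/5 = -55806/5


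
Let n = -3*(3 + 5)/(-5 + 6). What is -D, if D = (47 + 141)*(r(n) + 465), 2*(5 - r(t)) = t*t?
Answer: -34216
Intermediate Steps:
n = -24 (n = -24/1 = -24 ≈ -24.000)
r(t) = 5 - t**2/2 (r(t) = 5 - t*t/2 = 5 - t**2/2)
D = 34216 (D = (47 + 141)*((5 - 1/2*(-24)**2) + 465) = 188*((5 - 1/2*576) + 465) = 188*((5 - 288) + 465) = 188*(-283 + 465) = 188*182 = 34216)
-D = -1*34216 = -34216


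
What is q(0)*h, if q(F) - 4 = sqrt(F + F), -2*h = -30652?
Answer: 61304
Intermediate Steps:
h = 15326 (h = -1/2*(-30652) = 15326)
q(F) = 4 + sqrt(2)*sqrt(F) (q(F) = 4 + sqrt(F + F) = 4 + sqrt(2*F) = 4 + sqrt(2)*sqrt(F))
q(0)*h = (4 + sqrt(2)*sqrt(0))*15326 = (4 + sqrt(2)*0)*15326 = (4 + 0)*15326 = 4*15326 = 61304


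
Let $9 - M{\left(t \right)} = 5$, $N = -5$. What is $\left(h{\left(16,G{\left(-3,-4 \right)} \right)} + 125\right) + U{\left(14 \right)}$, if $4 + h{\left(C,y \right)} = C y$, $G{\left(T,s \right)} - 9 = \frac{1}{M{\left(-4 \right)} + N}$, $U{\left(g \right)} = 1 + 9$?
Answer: $259$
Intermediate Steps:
$M{\left(t \right)} = 4$ ($M{\left(t \right)} = 9 - 5 = 4$)
$U{\left(g \right)} = 10$
$G{\left(T,s \right)} = 8$ ($G{\left(T,s \right)} = 9 + \frac{1}{4 - 5} = 9 + \frac{1}{-1} = 9 - 1 = 8$)
$h{\left(C,y \right)} = -4 + C y$
$\left(h{\left(16,G{\left(-3,-4 \right)} \right)} + 125\right) + U{\left(14 \right)} = \left(\left(-4 + 16 \cdot 8\right) + 125\right) + 10 = \left(\left(-4 + 128\right) + 125\right) + 10 = \left(124 + 125\right) + 10 = 249 + 10 = 259$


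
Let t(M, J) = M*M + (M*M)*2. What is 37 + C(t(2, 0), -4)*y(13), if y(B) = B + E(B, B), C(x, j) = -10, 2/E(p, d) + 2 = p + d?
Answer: -563/6 ≈ -93.833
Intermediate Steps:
E(p, d) = 2/(-2 + d + p) (E(p, d) = 2/(-2 + (p + d)) = 2/(-2 + (d + p)) = 2/(-2 + d + p))
t(M, J) = 3*M² (t(M, J) = M² + M²*2 = M² + 2*M² = 3*M²)
y(B) = B + 2/(-2 + 2*B) (y(B) = B + 2/(-2 + B + B) = B + 2/(-2 + 2*B))
37 + C(t(2, 0), -4)*y(13) = 37 - 10*(1 + 13*(-1 + 13))/(-1 + 13) = 37 - 10*(1 + 13*12)/12 = 37 - 5*(1 + 156)/6 = 37 - 5*157/6 = 37 - 10*157/12 = 37 - 785/6 = -563/6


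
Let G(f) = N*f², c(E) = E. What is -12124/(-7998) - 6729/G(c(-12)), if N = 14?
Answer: -1632031/895776 ≈ -1.8219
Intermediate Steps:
G(f) = 14*f²
-12124/(-7998) - 6729/G(c(-12)) = -12124/(-7998) - 6729/(14*(-12)²) = -12124*(-1/7998) - 6729/(14*144) = 6062/3999 - 6729/2016 = 6062/3999 - 6729*1/2016 = 6062/3999 - 2243/672 = -1632031/895776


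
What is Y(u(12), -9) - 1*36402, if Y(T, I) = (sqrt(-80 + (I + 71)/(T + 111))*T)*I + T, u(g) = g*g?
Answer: -36258 - 432*I*sqrt(5186190)/85 ≈ -36258.0 - 11574.0*I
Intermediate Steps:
u(g) = g**2
Y(T, I) = T + I*T*sqrt(-80 + (71 + I)/(111 + T)) (Y(T, I) = (sqrt(-80 + (71 + I)/(111 + T))*T)*I + T = (T*sqrt(-80 + (71 + I)/(111 + T)))*I + T = I*T*sqrt(-80 + (71 + I)/(111 + T)) + T = T + I*T*sqrt(-80 + (71 + I)/(111 + T)))
Y(u(12), -9) - 1*36402 = 12**2*(1 - 9*sqrt(-8809 - 9 - 80*12**2)/sqrt(111 + 12**2)) - 1*36402 = 144*(1 - 9*sqrt(-8809 - 9 - 80*144)/sqrt(111 + 144)) - 36402 = 144*(1 - 9*sqrt(255)*sqrt(-8809 - 9 - 11520)/255) - 36402 = 144*(1 - 9*I*sqrt(5186190)/255) - 36402 = 144*(1 - 3*I*sqrt(5186190)/85) - 36402 = (144 - 432*I*sqrt(5186190)/85) - 36402 = -36258 - 432*I*sqrt(5186190)/85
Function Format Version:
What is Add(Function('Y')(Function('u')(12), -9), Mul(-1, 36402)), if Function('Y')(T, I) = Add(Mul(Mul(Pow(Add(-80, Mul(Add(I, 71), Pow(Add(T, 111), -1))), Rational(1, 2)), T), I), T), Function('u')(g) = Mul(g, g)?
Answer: Add(-36258, Mul(Rational(-432, 85), I, Pow(5186190, Rational(1, 2)))) ≈ Add(-36258., Mul(-11574., I))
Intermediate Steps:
Function('u')(g) = Pow(g, 2)
Function('Y')(T, I) = Add(T, Mul(I, T, Pow(Add(-80, Mul(Pow(Add(111, T), -1), Add(71, I))), Rational(1, 2)))) (Function('Y')(T, I) = Add(Mul(Mul(Pow(Add(-80, Mul(Add(71, I), Pow(Add(111, T), -1))), Rational(1, 2)), T), I), T) = Add(Mul(Mul(Pow(Add(-80, Mul(Pow(Add(111, T), -1), Add(71, I))), Rational(1, 2)), T), I), T) = Add(Mul(Mul(T, Pow(Add(-80, Mul(Pow(Add(111, T), -1), Add(71, I))), Rational(1, 2))), I), T) = Add(Mul(I, T, Pow(Add(-80, Mul(Pow(Add(111, T), -1), Add(71, I))), Rational(1, 2))), T) = Add(T, Mul(I, T, Pow(Add(-80, Mul(Pow(Add(111, T), -1), Add(71, I))), Rational(1, 2)))))
Add(Function('Y')(Function('u')(12), -9), Mul(-1, 36402)) = Add(Mul(Pow(12, 2), Add(1, Mul(-9, Pow(Mul(Pow(Add(111, Pow(12, 2)), -1), Add(-8809, -9, Mul(-80, Pow(12, 2)))), Rational(1, 2))))), Mul(-1, 36402)) = Add(Mul(144, Add(1, Mul(-9, Pow(Mul(Pow(Add(111, 144), -1), Add(-8809, -9, Mul(-80, 144))), Rational(1, 2))))), -36402) = Add(Mul(144, Add(1, Mul(-9, Pow(Mul(Pow(255, -1), Add(-8809, -9, -11520)), Rational(1, 2))))), -36402) = Add(Mul(144, Add(1, Mul(-9, Pow(Mul(Rational(1, 255), -20338), Rational(1, 2))))), -36402) = Add(Mul(144, Add(1, Mul(-9, Pow(Rational(-20338, 255), Rational(1, 2))))), -36402) = Add(Mul(144, Add(1, Mul(-9, Mul(Rational(1, 255), I, Pow(5186190, Rational(1, 2)))))), -36402) = Add(Mul(144, Add(1, Mul(Rational(-3, 85), I, Pow(5186190, Rational(1, 2))))), -36402) = Add(Add(144, Mul(Rational(-432, 85), I, Pow(5186190, Rational(1, 2)))), -36402) = Add(-36258, Mul(Rational(-432, 85), I, Pow(5186190, Rational(1, 2))))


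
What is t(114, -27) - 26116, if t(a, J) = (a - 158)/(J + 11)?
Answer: -104453/4 ≈ -26113.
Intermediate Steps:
t(a, J) = (-158 + a)/(11 + J)
t(114, -27) - 26116 = (-158 + 114)/(11 - 27) - 26116 = -44/(-16) - 26116 = -1/16*(-44) - 26116 = 11/4 - 26116 = -104453/4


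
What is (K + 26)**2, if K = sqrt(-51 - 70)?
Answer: 555 + 572*I ≈ 555.0 + 572.0*I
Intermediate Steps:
K = 11*I (K = sqrt(-121) = 11*I ≈ 11.0*I)
(K + 26)**2 = (11*I + 26)**2 = (26 + 11*I)**2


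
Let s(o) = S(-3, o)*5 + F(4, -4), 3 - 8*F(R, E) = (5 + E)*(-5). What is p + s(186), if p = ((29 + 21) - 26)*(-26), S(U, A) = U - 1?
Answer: -643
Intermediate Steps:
S(U, A) = -1 + U
F(R, E) = 7/2 + 5*E/8 (F(R, E) = 3/8 - (5 + E)*(-5)/8 = 3/8 - (-25 - 5*E)/8 = 3/8 + (25/8 + 5*E/8) = 7/2 + 5*E/8)
s(o) = -19 (s(o) = (-1 - 3)*5 + (7/2 + (5/8)*(-4)) = -4*5 + (7/2 - 5/2) = -20 + 1 = -19)
p = -624 (p = (50 - 26)*(-26) = 24*(-26) = -624)
p + s(186) = -624 - 19 = -643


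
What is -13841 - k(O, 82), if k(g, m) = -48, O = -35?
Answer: -13793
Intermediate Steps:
-13841 - k(O, 82) = -13841 - 1*(-48) = -13841 + 48 = -13793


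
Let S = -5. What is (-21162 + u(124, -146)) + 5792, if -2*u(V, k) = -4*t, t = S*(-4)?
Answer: -15330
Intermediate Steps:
t = 20 (t = -5*(-4) = 20)
u(V, k) = 40 (u(V, k) = -(-2)*20 = -½*(-80) = 40)
(-21162 + u(124, -146)) + 5792 = (-21162 + 40) + 5792 = -21122 + 5792 = -15330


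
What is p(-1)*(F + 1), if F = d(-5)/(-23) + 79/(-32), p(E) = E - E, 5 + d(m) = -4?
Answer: 0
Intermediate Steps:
d(m) = -9 (d(m) = -5 - 4 = -9)
p(E) = 0
F = -1529/736 (F = -9/(-23) + 79/(-32) = -9*(-1/23) + 79*(-1/32) = 9/23 - 79/32 = -1529/736 ≈ -2.0774)
p(-1)*(F + 1) = 0*(-1529/736 + 1) = 0*(-793/736) = 0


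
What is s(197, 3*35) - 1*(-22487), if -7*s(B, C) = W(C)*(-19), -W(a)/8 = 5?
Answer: 156649/7 ≈ 22378.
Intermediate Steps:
W(a) = -40 (W(a) = -8*5 = -40)
s(B, C) = -760/7 (s(B, C) = -(-40)*(-19)/7 = -⅐*760 = -760/7)
s(197, 3*35) - 1*(-22487) = -760/7 - 1*(-22487) = -760/7 + 22487 = 156649/7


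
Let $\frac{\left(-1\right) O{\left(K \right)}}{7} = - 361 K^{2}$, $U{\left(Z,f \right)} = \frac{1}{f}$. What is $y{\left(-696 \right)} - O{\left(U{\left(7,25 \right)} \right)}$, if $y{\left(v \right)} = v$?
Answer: $- \frac{437527}{625} \approx -700.04$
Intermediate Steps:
$O{\left(K \right)} = 2527 K^{2}$ ($O{\left(K \right)} = - 7 \left(- 361 K^{2}\right) = 2527 K^{2}$)
$y{\left(-696 \right)} - O{\left(U{\left(7,25 \right)} \right)} = -696 - 2527 \left(\frac{1}{25}\right)^{2} = -696 - \frac{2527}{625} = - \frac{437527}{625}$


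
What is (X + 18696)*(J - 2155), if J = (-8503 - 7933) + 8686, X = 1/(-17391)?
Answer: -3220532847175/17391 ≈ -1.8518e+8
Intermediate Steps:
X = -1/17391 ≈ -5.7501e-5
J = -7750 (J = -16436 + 8686 = -7750)
(X + 18696)*(J - 2155) = (-1/17391 + 18696)*(-7750 - 2155) = (325142135/17391)*(-9905) = -3220532847175/17391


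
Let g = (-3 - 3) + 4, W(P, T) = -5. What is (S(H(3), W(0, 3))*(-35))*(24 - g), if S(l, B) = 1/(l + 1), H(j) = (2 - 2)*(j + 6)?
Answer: -910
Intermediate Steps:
g = -2 (g = -6 + 4 = -2)
H(j) = 0 (H(j) = 0*(6 + j) = 0)
S(l, B) = 1/(1 + l)
(S(H(3), W(0, 3))*(-35))*(24 - g) = (-35/(1 + 0))*(24 - 1*(-2)) = (-35/1)*(24 + 2) = (1*(-35))*26 = -35*26 = -910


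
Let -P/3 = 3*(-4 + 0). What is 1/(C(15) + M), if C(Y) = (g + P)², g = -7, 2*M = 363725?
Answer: 2/365407 ≈ 5.4733e-6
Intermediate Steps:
M = 363725/2 (M = (½)*363725 = 363725/2 ≈ 1.8186e+5)
P = 36 (P = -9*(-4 + 0) = -9*(-4) = -3*(-12) = 36)
C(Y) = 841 (C(Y) = (-7 + 36)² = 29² = 841)
1/(C(15) + M) = 1/(841 + 363725/2) = 1/(365407/2) = 2/365407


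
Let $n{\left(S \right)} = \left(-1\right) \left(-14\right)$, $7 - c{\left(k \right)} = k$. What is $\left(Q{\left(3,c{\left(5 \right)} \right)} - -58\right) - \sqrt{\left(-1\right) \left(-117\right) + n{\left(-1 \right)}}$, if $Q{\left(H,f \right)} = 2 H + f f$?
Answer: $68 - \sqrt{131} \approx 56.555$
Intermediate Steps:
$c{\left(k \right)} = 7 - k$
$Q{\left(H,f \right)} = f^{2} + 2 H$ ($Q{\left(H,f \right)} = 2 H + f^{2} = f^{2} + 2 H$)
$n{\left(S \right)} = 14$
$\left(Q{\left(3,c{\left(5 \right)} \right)} - -58\right) - \sqrt{\left(-1\right) \left(-117\right) + n{\left(-1 \right)}} = \left(\left(\left(7 - 5\right)^{2} + 2 \cdot 3\right) - -58\right) - \sqrt{\left(-1\right) \left(-117\right) + 14} = \left(\left(\left(7 - 5\right)^{2} + 6\right) + 58\right) - \sqrt{117 + 14} = \left(\left(2^{2} + 6\right) + 58\right) - \sqrt{131} = \left(\left(4 + 6\right) + 58\right) - \sqrt{131} = \left(10 + 58\right) - \sqrt{131} = 68 - \sqrt{131}$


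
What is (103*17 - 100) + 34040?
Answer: 35691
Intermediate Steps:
(103*17 - 100) + 34040 = (1751 - 100) + 34040 = 1651 + 34040 = 35691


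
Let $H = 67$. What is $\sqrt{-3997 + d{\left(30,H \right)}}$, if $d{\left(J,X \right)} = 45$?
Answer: $4 i \sqrt{247} \approx 62.865 i$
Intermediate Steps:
$\sqrt{-3997 + d{\left(30,H \right)}} = \sqrt{-3997 + 45} = \sqrt{-3952} = 4 i \sqrt{247}$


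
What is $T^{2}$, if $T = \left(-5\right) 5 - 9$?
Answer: $1156$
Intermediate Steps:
$T = -34$ ($T = -25 - 9 = -34$)
$T^{2} = \left(-34\right)^{2} = 1156$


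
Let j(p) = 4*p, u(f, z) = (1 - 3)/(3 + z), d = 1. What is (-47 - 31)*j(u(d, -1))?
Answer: 312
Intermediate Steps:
u(f, z) = -2/(3 + z)
(-47 - 31)*j(u(d, -1)) = (-47 - 31)*(4*(-2/(3 - 1))) = -312*(-2/2) = -312*(-2*1/2) = -312*(-1) = -78*(-4) = 312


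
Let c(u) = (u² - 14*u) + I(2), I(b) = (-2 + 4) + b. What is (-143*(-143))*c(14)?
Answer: 81796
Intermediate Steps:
I(b) = 2 + b
c(u) = 4 + u² - 14*u (c(u) = (u² - 14*u) + (2 + 2) = (u² - 14*u) + 4 = 4 + u² - 14*u)
(-143*(-143))*c(14) = (-143*(-143))*(4 + 14² - 14*14) = 20449*(4 + 196 - 196) = 20449*4 = 81796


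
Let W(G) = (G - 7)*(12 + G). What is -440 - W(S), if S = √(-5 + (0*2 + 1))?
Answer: -352 - 10*I ≈ -352.0 - 10.0*I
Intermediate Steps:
S = 2*I (S = √(-5 + (0 + 1)) = √(-5 + 1) = √(-4) = 2*I ≈ 2.0*I)
W(G) = (-7 + G)*(12 + G)
-440 - W(S) = -440 - (-84 + (2*I)² + 5*(2*I)) = -440 - (-84 - 4 + 10*I) = -440 - (-88 + 10*I) = -440 + (88 - 10*I) = -352 - 10*I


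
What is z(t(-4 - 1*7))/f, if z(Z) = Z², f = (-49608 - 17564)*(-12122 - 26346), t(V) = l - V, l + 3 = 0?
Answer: 4/161498281 ≈ 2.4768e-8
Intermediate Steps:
l = -3 (l = -3 + 0 = -3)
t(V) = -3 - V
f = 2583972496 (f = -67172*(-38468) = 2583972496)
z(t(-4 - 1*7))/f = (-3 - (-4 - 1*7))²/2583972496 = (-3 - (-4 - 7))²*(1/2583972496) = (-3 - 1*(-11))²*(1/2583972496) = (-3 + 11)²*(1/2583972496) = 8²*(1/2583972496) = 64*(1/2583972496) = 4/161498281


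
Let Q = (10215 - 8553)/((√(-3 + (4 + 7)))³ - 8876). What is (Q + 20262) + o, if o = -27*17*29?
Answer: 68450616969/9847858 - 1662*√2/4923929 ≈ 6950.8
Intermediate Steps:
Q = 1662/(-8876 + 16*√2) (Q = 1662/((√(-3 + 11))³ - 8876) = 1662/((√8)³ - 8876) = 1662/((2*√2)³ - 8876) = 1662/(16*√2 - 8876) = 1662/(-8876 + 16*√2) ≈ -0.18773)
o = -13311 (o = -459*29 = -1*13311 = -13311)
(Q + 20262) + o = ((-1843989/9847858 - 1662*√2/4923929) + 20262) - 13311 = (199535454807/9847858 - 1662*√2/4923929) - 13311 = 68450616969/9847858 - 1662*√2/4923929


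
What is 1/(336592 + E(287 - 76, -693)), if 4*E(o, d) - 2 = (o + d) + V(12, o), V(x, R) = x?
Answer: 1/336475 ≈ 2.9720e-6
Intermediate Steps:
E(o, d) = 7/2 + d/4 + o/4 (E(o, d) = ½ + ((o + d) + 12)/4 = ½ + ((d + o) + 12)/4 = ½ + (12 + d + o)/4 = ½ + (3 + d/4 + o/4) = 7/2 + d/4 + o/4)
1/(336592 + E(287 - 76, -693)) = 1/(336592 + (7/2 + (¼)*(-693) + (287 - 76)/4)) = 1/(336592 + (7/2 - 693/4 + (¼)*211)) = 1/(336592 + (7/2 - 693/4 + 211/4)) = 1/(336592 - 117) = 1/336475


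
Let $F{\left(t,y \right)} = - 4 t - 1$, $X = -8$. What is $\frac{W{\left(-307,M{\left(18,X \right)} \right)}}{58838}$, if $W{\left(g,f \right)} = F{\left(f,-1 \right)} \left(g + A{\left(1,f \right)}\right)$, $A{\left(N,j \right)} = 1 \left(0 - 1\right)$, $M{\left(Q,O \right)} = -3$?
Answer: $- \frac{1694}{29419} \approx -0.057582$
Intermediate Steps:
$A{\left(N,j \right)} = -1$ ($A{\left(N,j \right)} = 1 \left(-1\right) = -1$)
$F{\left(t,y \right)} = -1 - 4 t$
$W{\left(g,f \right)} = \left(-1 + g\right) \left(-1 - 4 f\right)$ ($W{\left(g,f \right)} = \left(-1 - 4 f\right) \left(g - 1\right) = \left(-1 - 4 f\right) \left(-1 + g\right) = \left(-1 + g\right) \left(-1 - 4 f\right)$)
$\frac{W{\left(-307,M{\left(18,X \right)} \right)}}{58838} = \frac{\left(-1\right) \left(1 + 4 \left(-3\right)\right) \left(-1 - 307\right)}{58838} = \left(-1\right) \left(1 - 12\right) \left(-308\right) \frac{1}{58838} = \left(-1\right) \left(-11\right) \left(-308\right) \frac{1}{58838} = \left(-3388\right) \frac{1}{58838} = - \frac{1694}{29419}$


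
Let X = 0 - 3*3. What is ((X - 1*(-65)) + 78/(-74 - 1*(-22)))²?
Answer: 11881/4 ≈ 2970.3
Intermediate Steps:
X = -9 (X = 0 - 9 = -9)
((X - 1*(-65)) + 78/(-74 - 1*(-22)))² = ((-9 - 1*(-65)) + 78/(-74 - 1*(-22)))² = ((-9 + 65) + 78/(-74 + 22))² = (56 + 78/(-52))² = (56 + 78*(-1/52))² = (56 - 3/2)² = (109/2)² = 11881/4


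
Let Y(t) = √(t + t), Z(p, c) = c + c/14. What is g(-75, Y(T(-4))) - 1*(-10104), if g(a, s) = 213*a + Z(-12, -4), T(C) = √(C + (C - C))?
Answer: -41127/7 ≈ -5875.3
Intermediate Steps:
Z(p, c) = 15*c/14 (Z(p, c) = c + c*(1/14) = c + c/14 = 15*c/14)
T(C) = √C (T(C) = √(C + 0) = √C)
Y(t) = √2*√t (Y(t) = √(2*t) = √2*√t)
g(a, s) = -30/7 + 213*a (g(a, s) = 213*a + (15/14)*(-4) = 213*a - 30/7 = -30/7 + 213*a)
g(-75, Y(T(-4))) - 1*(-10104) = (-30/7 + 213*(-75)) - 1*(-10104) = (-30/7 - 15975) + 10104 = -111855/7 + 10104 = -41127/7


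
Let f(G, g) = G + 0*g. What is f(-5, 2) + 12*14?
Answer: 163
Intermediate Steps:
f(G, g) = G (f(G, g) = G + 0 = G)
f(-5, 2) + 12*14 = -5 + 12*14 = -5 + 168 = 163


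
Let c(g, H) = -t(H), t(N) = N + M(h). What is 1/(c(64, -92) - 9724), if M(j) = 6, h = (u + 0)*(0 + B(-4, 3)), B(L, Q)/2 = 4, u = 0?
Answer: -1/9638 ≈ -0.00010376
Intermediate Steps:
B(L, Q) = 8 (B(L, Q) = 2*4 = 8)
h = 0 (h = (0 + 0)*(0 + 8) = 0*8 = 0)
t(N) = 6 + N (t(N) = N + 6 = 6 + N)
c(g, H) = -6 - H (c(g, H) = -(6 + H) = -6 - H)
1/(c(64, -92) - 9724) = 1/((-6 - 1*(-92)) - 9724) = 1/((-6 + 92) - 9724) = 1/(86 - 9724) = 1/(-9638) = -1/9638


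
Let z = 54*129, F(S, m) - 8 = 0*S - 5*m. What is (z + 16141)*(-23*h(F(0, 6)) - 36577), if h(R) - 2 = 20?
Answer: -856876881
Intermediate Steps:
F(S, m) = 8 - 5*m (F(S, m) = 8 + (0*S - 5*m) = 8 + (0 - 5*m) = 8 - 5*m)
h(R) = 22 (h(R) = 2 + 20 = 22)
z = 6966
(z + 16141)*(-23*h(F(0, 6)) - 36577) = (6966 + 16141)*(-23*22 - 36577) = 23107*(-506 - 36577) = 23107*(-37083) = -856876881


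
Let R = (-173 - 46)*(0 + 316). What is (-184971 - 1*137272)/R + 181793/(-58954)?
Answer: 3208355525/2039926308 ≈ 1.5728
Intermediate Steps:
R = -69204 (R = -219*316 = -69204)
(-184971 - 1*137272)/R + 181793/(-58954) = (-184971 - 1*137272)/(-69204) + 181793/(-58954) = (-184971 - 137272)*(-1/69204) + 181793*(-1/58954) = -322243*(-1/69204) - 181793/58954 = 322243/69204 - 181793/58954 = 3208355525/2039926308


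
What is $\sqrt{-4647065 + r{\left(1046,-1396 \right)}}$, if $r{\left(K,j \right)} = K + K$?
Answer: $i \sqrt{4644973} \approx 2155.2 i$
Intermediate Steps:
$r{\left(K,j \right)} = 2 K$
$\sqrt{-4647065 + r{\left(1046,-1396 \right)}} = \sqrt{-4647065 + 2 \cdot 1046} = \sqrt{-4647065 + 2092} = \sqrt{-4644973} = i \sqrt{4644973}$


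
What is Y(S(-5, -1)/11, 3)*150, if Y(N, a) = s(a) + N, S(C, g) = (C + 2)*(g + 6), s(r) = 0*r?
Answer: -2250/11 ≈ -204.55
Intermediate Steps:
s(r) = 0
S(C, g) = (2 + C)*(6 + g)
Y(N, a) = N (Y(N, a) = 0 + N = N)
Y(S(-5, -1)/11, 3)*150 = ((12 + 2*(-1) + 6*(-5) - 5*(-1))/11)*150 = ((12 - 2 - 30 + 5)*(1/11))*150 = -15*1/11*150 = -15/11*150 = -2250/11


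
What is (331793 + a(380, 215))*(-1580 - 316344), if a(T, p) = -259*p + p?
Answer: -87849713452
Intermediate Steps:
a(T, p) = -258*p
(331793 + a(380, 215))*(-1580 - 316344) = (331793 - 258*215)*(-1580 - 316344) = (331793 - 55470)*(-317924) = 276323*(-317924) = -87849713452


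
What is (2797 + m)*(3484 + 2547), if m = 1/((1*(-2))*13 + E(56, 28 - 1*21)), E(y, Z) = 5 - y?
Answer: 1298884408/77 ≈ 1.6869e+7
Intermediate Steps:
m = -1/77 (m = 1/((1*(-2))*13 + (5 - 1*56)) = 1/(-2*13 + (5 - 56)) = 1/(-26 - 51) = 1/(-77) = -1/77 ≈ -0.012987)
(2797 + m)*(3484 + 2547) = (2797 - 1/77)*(3484 + 2547) = (215368/77)*6031 = 1298884408/77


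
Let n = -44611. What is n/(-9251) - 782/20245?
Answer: 895915413/187286495 ≈ 4.7837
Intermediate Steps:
n/(-9251) - 782/20245 = -44611/(-9251) - 782/20245 = -44611*(-1/9251) - 782*1/20245 = 44611/9251 - 782/20245 = 895915413/187286495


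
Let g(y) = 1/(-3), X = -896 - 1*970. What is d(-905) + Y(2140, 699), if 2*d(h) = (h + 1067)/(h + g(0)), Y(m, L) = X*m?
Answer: -10845640083/2716 ≈ -3.9932e+6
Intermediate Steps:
X = -1866 (X = -896 - 970 = -1866)
g(y) = -1/3
Y(m, L) = -1866*m
d(h) = (1067 + h)/(2*(-1/3 + h)) (d(h) = ((h + 1067)/(h - 1/3))/2 = ((1067 + h)/(-1/3 + h))/2 = (1067 + h)/(2*(-1/3 + h)))
d(-905) + Y(2140, 699) = 3*(1067 - 905)/(2*(-1 + 3*(-905))) - 1866*2140 = (3/2)*162/(-1 - 2715) - 3993240 = (3/2)*162/(-2716) - 3993240 = (3/2)*(-1/2716)*162 - 3993240 = -243/2716 - 3993240 = -10845640083/2716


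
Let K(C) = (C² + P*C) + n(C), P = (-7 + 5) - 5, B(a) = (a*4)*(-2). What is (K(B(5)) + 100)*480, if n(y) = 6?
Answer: 953280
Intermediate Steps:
B(a) = -8*a (B(a) = (4*a)*(-2) = -8*a)
P = -7 (P = -2 - 5 = -7)
K(C) = 6 + C² - 7*C (K(C) = (C² - 7*C) + 6 = 6 + C² - 7*C)
(K(B(5)) + 100)*480 = ((6 + (-8*5)² - (-56)*5) + 100)*480 = ((6 + (-40)² - 7*(-40)) + 100)*480 = ((6 + 1600 + 280) + 100)*480 = (1886 + 100)*480 = 1986*480 = 953280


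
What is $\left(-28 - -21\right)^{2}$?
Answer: $49$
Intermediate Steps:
$\left(-28 - -21\right)^{2} = \left(-28 + 21\right)^{2} = \left(-7\right)^{2} = 49$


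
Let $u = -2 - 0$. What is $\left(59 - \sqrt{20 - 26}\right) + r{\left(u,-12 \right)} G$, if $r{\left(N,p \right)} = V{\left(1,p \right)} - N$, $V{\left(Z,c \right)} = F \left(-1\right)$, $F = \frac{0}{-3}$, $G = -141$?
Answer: $-223 - i \sqrt{6} \approx -223.0 - 2.4495 i$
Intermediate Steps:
$F = 0$ ($F = 0 \left(- \frac{1}{3}\right) = 0$)
$u = -2$ ($u = -2 + 0 = -2$)
$V{\left(Z,c \right)} = 0$ ($V{\left(Z,c \right)} = 0 \left(-1\right) = 0$)
$r{\left(N,p \right)} = - N$ ($r{\left(N,p \right)} = 0 - N = - N$)
$\left(59 - \sqrt{20 - 26}\right) + r{\left(u,-12 \right)} G = \left(59 - \sqrt{20 - 26}\right) + \left(-1\right) \left(-2\right) \left(-141\right) = \left(59 - \sqrt{-6}\right) + 2 \left(-141\right) = \left(59 - i \sqrt{6}\right) - 282 = -223 - i \sqrt{6}$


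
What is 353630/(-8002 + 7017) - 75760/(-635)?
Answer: -5997258/25019 ≈ -239.71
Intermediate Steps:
353630/(-8002 + 7017) - 75760/(-635) = 353630/(-985) - 75760*(-1/635) = 353630*(-1/985) + 15152/127 = -70726/197 + 15152/127 = -5997258/25019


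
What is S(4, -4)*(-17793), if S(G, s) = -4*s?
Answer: -284688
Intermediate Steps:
S(4, -4)*(-17793) = -4*(-4)*(-17793) = 16*(-17793) = -284688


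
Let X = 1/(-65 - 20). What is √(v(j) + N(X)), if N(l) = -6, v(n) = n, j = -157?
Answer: I*√163 ≈ 12.767*I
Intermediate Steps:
X = -1/85 (X = 1/(-85) = -1/85 ≈ -0.011765)
√(v(j) + N(X)) = √(-157 - 6) = √(-163) = I*√163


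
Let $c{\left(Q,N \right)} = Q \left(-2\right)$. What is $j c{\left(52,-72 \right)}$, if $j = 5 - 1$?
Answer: $-416$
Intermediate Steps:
$c{\left(Q,N \right)} = - 2 Q$
$j = 4$
$j c{\left(52,-72 \right)} = 4 \left(\left(-2\right) 52\right) = 4 \left(-104\right) = -416$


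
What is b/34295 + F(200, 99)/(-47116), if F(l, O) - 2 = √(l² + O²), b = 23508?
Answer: 553767169/807921610 - √49801/47116 ≈ 0.68069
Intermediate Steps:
F(l, O) = 2 + √(O² + l²) (F(l, O) = 2 + √(l² + O²) = 2 + √(O² + l²))
b/34295 + F(200, 99)/(-47116) = 23508/34295 + (2 + √(99² + 200²))/(-47116) = 23508*(1/34295) + (2 + √(9801 + 40000))*(-1/47116) = 23508/34295 + (2 + √49801)*(-1/47116) = 23508/34295 + (-1/23558 - √49801/47116) = 553767169/807921610 - √49801/47116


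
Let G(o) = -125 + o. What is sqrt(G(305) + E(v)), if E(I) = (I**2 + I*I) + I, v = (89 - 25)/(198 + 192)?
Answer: 2*sqrt(1713197)/195 ≈ 13.425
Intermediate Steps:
v = 32/195 (v = 64/390 = 64*(1/390) = 32/195 ≈ 0.16410)
E(I) = I + 2*I**2 (E(I) = (I**2 + I**2) + I = 2*I**2 + I = I + 2*I**2)
sqrt(G(305) + E(v)) = sqrt((-125 + 305) + 32*(1 + 2*(32/195))/195) = sqrt(180 + 32*(1 + 64/195)/195) = sqrt(180 + (32/195)*(259/195)) = sqrt(180 + 8288/38025) = sqrt(6852788/38025) = 2*sqrt(1713197)/195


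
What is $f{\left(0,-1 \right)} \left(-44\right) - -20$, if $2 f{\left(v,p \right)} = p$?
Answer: $42$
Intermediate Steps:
$f{\left(v,p \right)} = \frac{p}{2}$
$f{\left(0,-1 \right)} \left(-44\right) - -20 = \frac{1}{2} \left(-1\right) \left(-44\right) - -20 = \left(- \frac{1}{2}\right) \left(-44\right) + \left(-8 + 28\right) = 22 + 20 = 42$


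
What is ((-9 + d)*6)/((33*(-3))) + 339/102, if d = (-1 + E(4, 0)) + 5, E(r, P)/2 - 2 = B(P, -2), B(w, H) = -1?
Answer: 1311/374 ≈ 3.5053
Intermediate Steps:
E(r, P) = 2 (E(r, P) = 4 + 2*(-1) = 4 - 2 = 2)
d = 6 (d = (-1 + 2) + 5 = 1 + 5 = 6)
((-9 + d)*6)/((33*(-3))) + 339/102 = ((-9 + 6)*6)/((33*(-3))) + 339/102 = -3*6/(-99) + 339*(1/102) = -18*(-1/99) + 113/34 = 2/11 + 113/34 = 1311/374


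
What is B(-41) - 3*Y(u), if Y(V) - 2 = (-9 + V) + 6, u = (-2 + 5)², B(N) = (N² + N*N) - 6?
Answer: 3332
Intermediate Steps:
B(N) = -6 + 2*N² (B(N) = (N² + N²) - 6 = 2*N² - 6 = -6 + 2*N²)
u = 9 (u = 3² = 9)
Y(V) = -1 + V (Y(V) = 2 + ((-9 + V) + 6) = 2 + (-3 + V) = -1 + V)
B(-41) - 3*Y(u) = (-6 + 2*(-41)²) - 3*(-1 + 9) = (-6 + 2*1681) - 3*8 = (-6 + 3362) - 1*24 = 3356 - 24 = 3332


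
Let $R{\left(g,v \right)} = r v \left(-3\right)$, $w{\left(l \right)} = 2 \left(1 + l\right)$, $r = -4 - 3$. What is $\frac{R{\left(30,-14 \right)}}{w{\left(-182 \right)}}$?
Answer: $\frac{147}{181} \approx 0.81215$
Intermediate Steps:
$r = -7$ ($r = -4 - 3 = -7$)
$w{\left(l \right)} = 2 + 2 l$
$R{\left(g,v \right)} = 21 v$ ($R{\left(g,v \right)} = - 7 v \left(-3\right) = 21 v$)
$\frac{R{\left(30,-14 \right)}}{w{\left(-182 \right)}} = \frac{21 \left(-14\right)}{2 + 2 \left(-182\right)} = - \frac{294}{2 - 364} = - \frac{294}{-362} = \left(-294\right) \left(- \frac{1}{362}\right) = \frac{147}{181}$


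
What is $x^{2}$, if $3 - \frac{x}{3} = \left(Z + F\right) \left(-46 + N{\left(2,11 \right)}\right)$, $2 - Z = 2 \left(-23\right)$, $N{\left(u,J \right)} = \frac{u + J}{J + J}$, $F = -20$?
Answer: $\frac{1768791249}{121} \approx 1.4618 \cdot 10^{7}$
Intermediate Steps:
$N{\left(u,J \right)} = \frac{J + u}{2 J}$
$Z = 48$ ($Z = 2 - 2 \left(-23\right) = 2 - -46 = 2 + 46 = 48$)
$x = \frac{42057}{11}$ ($x = 9 - 3 \left(48 - 20\right) \left(-46 + \frac{11 + 2}{2 \cdot 11}\right) = 9 - 3 \cdot 28 \left(-46 + \frac{1}{2} \cdot \frac{1}{11} \cdot 13\right) = 9 - 3 \cdot 28 \left(-46 + \frac{13}{22}\right) = 9 - 3 \cdot 28 \left(- \frac{999}{22}\right) = 9 - - \frac{41958}{11} = 9 + \frac{41958}{11} = \frac{42057}{11} \approx 3823.4$)
$x^{2} = \left(\frac{42057}{11}\right)^{2} = \frac{1768791249}{121}$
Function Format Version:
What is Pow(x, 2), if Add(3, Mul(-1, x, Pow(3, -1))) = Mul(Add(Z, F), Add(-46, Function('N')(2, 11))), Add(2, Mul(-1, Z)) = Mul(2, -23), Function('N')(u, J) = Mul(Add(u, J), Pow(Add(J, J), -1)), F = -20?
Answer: Rational(1768791249, 121) ≈ 1.4618e+7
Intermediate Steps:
Function('N')(u, J) = Mul(Rational(1, 2), Pow(J, -1), Add(J, u)) (Function('N')(u, J) = Mul(Add(J, u), Pow(Mul(2, J), -1)) = Mul(Add(J, u), Mul(Rational(1, 2), Pow(J, -1))) = Mul(Rational(1, 2), Pow(J, -1), Add(J, u)))
Z = 48 (Z = Add(2, Mul(-1, Mul(2, -23))) = Add(2, Mul(-1, -46)) = Add(2, 46) = 48)
x = Rational(42057, 11) (x = Add(9, Mul(-3, Mul(Add(48, -20), Add(-46, Mul(Rational(1, 2), Pow(11, -1), Add(11, 2)))))) = Add(9, Mul(-3, Mul(28, Add(-46, Mul(Rational(1, 2), Rational(1, 11), 13))))) = Add(9, Mul(-3, Mul(28, Add(-46, Rational(13, 22))))) = Add(9, Mul(-3, Mul(28, Rational(-999, 22)))) = Add(9, Mul(-3, Rational(-13986, 11))) = Add(9, Rational(41958, 11)) = Rational(42057, 11) ≈ 3823.4)
Pow(x, 2) = Pow(Rational(42057, 11), 2) = Rational(1768791249, 121)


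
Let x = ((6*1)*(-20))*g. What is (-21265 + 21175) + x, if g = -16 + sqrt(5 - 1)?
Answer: 1590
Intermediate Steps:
g = -14 (g = -16 + sqrt(4) = -16 + 2 = -14)
x = 1680 (x = ((6*1)*(-20))*(-14) = (6*(-20))*(-14) = -120*(-14) = 1680)
(-21265 + 21175) + x = (-21265 + 21175) + 1680 = -90 + 1680 = 1590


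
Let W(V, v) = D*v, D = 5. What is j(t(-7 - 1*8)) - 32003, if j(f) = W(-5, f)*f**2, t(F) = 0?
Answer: -32003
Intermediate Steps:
W(V, v) = 5*v
j(f) = 5*f**3 (j(f) = (5*f)*f**2 = 5*f**3)
j(t(-7 - 1*8)) - 32003 = 5*0**3 - 32003 = 5*0 - 32003 = 0 - 32003 = -32003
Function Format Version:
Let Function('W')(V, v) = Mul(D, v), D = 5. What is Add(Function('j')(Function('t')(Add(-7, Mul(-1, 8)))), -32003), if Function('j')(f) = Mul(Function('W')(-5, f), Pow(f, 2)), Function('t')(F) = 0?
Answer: -32003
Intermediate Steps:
Function('W')(V, v) = Mul(5, v)
Function('j')(f) = Mul(5, Pow(f, 3)) (Function('j')(f) = Mul(Mul(5, f), Pow(f, 2)) = Mul(5, Pow(f, 3)))
Add(Function('j')(Function('t')(Add(-7, Mul(-1, 8)))), -32003) = Add(Mul(5, Pow(0, 3)), -32003) = Add(Mul(5, 0), -32003) = Add(0, -32003) = -32003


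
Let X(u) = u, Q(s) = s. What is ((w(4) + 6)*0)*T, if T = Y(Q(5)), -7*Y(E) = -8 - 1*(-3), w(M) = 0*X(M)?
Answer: 0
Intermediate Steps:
w(M) = 0 (w(M) = 0*M = 0)
Y(E) = 5/7 (Y(E) = -(-8 - 1*(-3))/7 = -(-8 + 3)/7 = -1/7*(-5) = 5/7)
T = 5/7 ≈ 0.71429
((w(4) + 6)*0)*T = ((0 + 6)*0)*(5/7) = (6*0)*(5/7) = 0*(5/7) = 0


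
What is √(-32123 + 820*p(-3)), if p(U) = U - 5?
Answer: I*√38683 ≈ 196.68*I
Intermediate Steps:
p(U) = -5 + U
√(-32123 + 820*p(-3)) = √(-32123 + 820*(-5 - 3)) = √(-32123 + 820*(-8)) = √(-32123 - 6560) = √(-38683) = I*√38683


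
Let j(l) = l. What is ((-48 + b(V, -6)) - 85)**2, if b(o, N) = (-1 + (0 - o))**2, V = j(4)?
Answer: 11664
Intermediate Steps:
V = 4
b(o, N) = (-1 - o)**2
((-48 + b(V, -6)) - 85)**2 = ((-48 + (1 + 4)**2) - 85)**2 = ((-48 + 5**2) - 85)**2 = ((-48 + 25) - 85)**2 = (-23 - 85)**2 = (-108)**2 = 11664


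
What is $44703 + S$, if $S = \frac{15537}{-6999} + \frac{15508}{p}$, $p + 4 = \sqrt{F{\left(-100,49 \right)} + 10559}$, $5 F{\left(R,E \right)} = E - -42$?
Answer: $\frac{2753849350400}{61598199} + \frac{7754 \sqrt{264430}}{26403} \approx 44858.0$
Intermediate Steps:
$F{\left(R,E \right)} = \frac{42}{5} + \frac{E}{5}$ ($F{\left(R,E \right)} = \frac{E - -42}{5} = \frac{E + 42}{5} = \frac{42 + E}{5} = \frac{42}{5} + \frac{E}{5}$)
$p = -4 + \frac{\sqrt{264430}}{5}$ ($p = -4 + \sqrt{\left(\frac{42}{5} + \frac{1}{5} \cdot 49\right) + 10559} = -4 + \sqrt{\left(\frac{42}{5} + \frac{49}{5}\right) + 10559} = -4 + \sqrt{\frac{91}{5} + 10559} = -4 + \sqrt{\frac{52886}{5}} = -4 + \frac{\sqrt{264430}}{5} \approx 98.845$)
$S = - \frac{5179}{2333} + \frac{15508}{-4 + \frac{\sqrt{264430}}{5}}$ ($S = \frac{15537}{-6999} + \frac{15508}{-4 + \frac{\sqrt{264430}}{5}} = 15537 \left(- \frac{1}{6999}\right) + \frac{15508}{-4 + \frac{\sqrt{264430}}{5}} = - \frac{5179}{2333} + \frac{15508}{-4 + \frac{\sqrt{264430}}{5}} \approx 154.67$)
$44703 + S = 44703 + \left(\frac{225060503}{61598199} + \frac{7754 \sqrt{264430}}{26403}\right) = \frac{2753849350400}{61598199} + \frac{7754 \sqrt{264430}}{26403}$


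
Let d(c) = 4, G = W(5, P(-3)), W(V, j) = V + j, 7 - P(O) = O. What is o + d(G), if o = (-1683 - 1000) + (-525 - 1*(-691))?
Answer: -2513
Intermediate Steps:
P(O) = 7 - O
o = -2517 (o = -2683 + (-525 + 691) = -2683 + 166 = -2517)
G = 15 (G = 5 + (7 - 1*(-3)) = 5 + (7 + 3) = 5 + 10 = 15)
o + d(G) = -2517 + 4 = -2513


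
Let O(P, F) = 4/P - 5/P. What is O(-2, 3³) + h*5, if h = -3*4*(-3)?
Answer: 361/2 ≈ 180.50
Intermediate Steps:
O(P, F) = -1/P
h = 36 (h = -12*(-3) = 36)
O(-2, 3³) + h*5 = -1/(-2) + 36*5 = -1*(-½) + 180 = ½ + 180 = 361/2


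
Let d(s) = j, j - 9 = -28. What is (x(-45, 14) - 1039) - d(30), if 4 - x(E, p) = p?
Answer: -1030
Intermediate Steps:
j = -19 (j = 9 - 28 = -19)
x(E, p) = 4 - p
d(s) = -19
(x(-45, 14) - 1039) - d(30) = ((4 - 1*14) - 1039) - 1*(-19) = ((4 - 14) - 1039) + 19 = (-10 - 1039) + 19 = -1049 + 19 = -1030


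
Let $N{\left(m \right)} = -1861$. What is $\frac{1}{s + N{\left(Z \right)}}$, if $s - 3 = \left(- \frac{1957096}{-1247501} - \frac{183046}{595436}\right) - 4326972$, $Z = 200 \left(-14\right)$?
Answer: $- \frac{371403502718}{1607742156183087035} \approx -2.3101 \cdot 10^{-7}$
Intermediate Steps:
$Z = -2800$
$s = - \frac{1607050974264528837}{371403502718}$ ($s = 3 - \frac{1607052088475036991}{371403502718} = - \frac{1607050974264528837}{371403502718} \approx -4.327 \cdot 10^{6}$)
$\frac{1}{s + N{\left(Z \right)}} = \frac{1}{- \frac{1607050974264528837}{371403502718} - 1861} = \frac{1}{- \frac{1607742156183087035}{371403502718}} = - \frac{371403502718}{1607742156183087035}$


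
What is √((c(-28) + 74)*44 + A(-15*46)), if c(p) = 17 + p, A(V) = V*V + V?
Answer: √478182 ≈ 691.51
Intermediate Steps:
A(V) = V + V² (A(V) = V² + V = V + V²)
√((c(-28) + 74)*44 + A(-15*46)) = √(((17 - 28) + 74)*44 + (-15*46)*(1 - 15*46)) = √((-11 + 74)*44 - 690*(1 - 690)) = √(63*44 - 690*(-689)) = √(2772 + 475410) = √478182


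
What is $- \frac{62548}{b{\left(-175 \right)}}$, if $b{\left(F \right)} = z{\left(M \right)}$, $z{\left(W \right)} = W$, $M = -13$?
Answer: $\frac{62548}{13} \approx 4811.4$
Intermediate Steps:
$b{\left(F \right)} = -13$
$- \frac{62548}{b{\left(-175 \right)}} = - \frac{62548}{-13} = \left(-62548\right) \left(- \frac{1}{13}\right) = \frac{62548}{13}$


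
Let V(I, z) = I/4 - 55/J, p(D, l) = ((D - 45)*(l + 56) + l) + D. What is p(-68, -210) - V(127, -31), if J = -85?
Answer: 1162229/68 ≈ 17092.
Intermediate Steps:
p(D, l) = D + l + (-45 + D)*(56 + l) (p(D, l) = ((-45 + D)*(56 + l) + l) + D = (l + (-45 + D)*(56 + l)) + D = D + l + (-45 + D)*(56 + l))
V(I, z) = 11/17 + I/4 (V(I, z) = I/4 - 55/(-85) = I*(1/4) - 55*(-1/85) = I/4 + 11/17 = 11/17 + I/4)
p(-68, -210) - V(127, -31) = (-2520 - 44*(-210) + 57*(-68) - 68*(-210)) - (11/17 + (1/4)*127) = (-2520 + 9240 - 3876 + 14280) - (11/17 + 127/4) = 17124 - 1*2203/68 = 17124 - 2203/68 = 1162229/68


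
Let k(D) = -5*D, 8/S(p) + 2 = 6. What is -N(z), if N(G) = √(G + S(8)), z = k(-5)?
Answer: -3*√3 ≈ -5.1962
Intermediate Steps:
S(p) = 2 (S(p) = 8/(-2 + 6) = 8/4 = 8*(¼) = 2)
z = 25 (z = -5*(-5) = 25)
N(G) = √(2 + G) (N(G) = √(G + 2) = √(2 + G))
-N(z) = -√(2 + 25) = -√27 = -3*√3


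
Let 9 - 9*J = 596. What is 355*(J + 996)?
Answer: 2973835/9 ≈ 3.3043e+5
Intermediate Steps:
J = -587/9 (J = 1 - 1/9*596 = 1 - 596/9 = -587/9 ≈ -65.222)
355*(J + 996) = 355*(-587/9 + 996) = 355*(8377/9) = 2973835/9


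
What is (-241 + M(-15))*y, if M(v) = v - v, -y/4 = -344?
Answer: -331616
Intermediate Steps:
y = 1376 (y = -4*(-344) = 1376)
M(v) = 0
(-241 + M(-15))*y = (-241 + 0)*1376 = -241*1376 = -331616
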